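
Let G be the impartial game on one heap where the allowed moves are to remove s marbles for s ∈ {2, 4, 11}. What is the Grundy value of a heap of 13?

0

Build the Grundy sequence with g(k) = mex{g(k−s) : s ∈ {2, 4, 11}, s ≤ k}:
k:     0  1  2  3  4  5  6  7  8  9 10 11 12 13
g(k):  0  0  1  1  2  2  0  0  1  1  2  2  3  0
So g(13) = 0.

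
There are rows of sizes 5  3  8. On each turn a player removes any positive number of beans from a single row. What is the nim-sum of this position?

14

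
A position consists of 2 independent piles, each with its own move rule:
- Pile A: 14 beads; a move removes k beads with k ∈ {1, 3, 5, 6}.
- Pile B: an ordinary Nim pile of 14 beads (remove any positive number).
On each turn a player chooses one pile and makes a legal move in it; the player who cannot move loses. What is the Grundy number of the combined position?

Build the Grundy sequence for pile A with g(k) = mex{g(k−s) : s ∈ {1, 3, 5, 6}, s ≤ k}:
g(0) = mex{} = 0
g(1) = mex{0} = 1
g(2) = mex{1} = 0
g(3) = mex{0} = 1
g(4) = mex{1} = 0
g(5) = mex{0} = 1
g(6) = mex{0,1} = 2
g(7) = mex{0,1,2} = 3
g(8) = mex{0,1,3} = 2
g(9) = mex{0,1,2} = 3
g(10) = mex{0,1,3} = 2
g(11) = mex{1,2} = 0
g(12) = mex{0,2,3} = 1
g(13) = mex{1,2,3} = 0
g(14) = mex{0,2,3} = 1
So g(14) = 1.
Pile B is a plain Nim pile of size 14, so its Grundy value is 14.
By the Sprague-Grundy theorem, the Grundy value of a sum of independent games is the XOR of the component values.
Combined value = 1 ⊕ 14 = 15.

15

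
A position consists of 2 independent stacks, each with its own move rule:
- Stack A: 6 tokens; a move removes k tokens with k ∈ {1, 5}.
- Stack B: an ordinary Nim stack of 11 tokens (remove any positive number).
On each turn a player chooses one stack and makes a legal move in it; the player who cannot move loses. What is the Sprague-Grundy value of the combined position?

11

Grundy values for stack A (subtraction set {1, 5}):
k:     0  1  2  3  4  5  6
g(k):  0  1  0  1  0  1  0
So g(6) = 0.
Stack B is a plain Nim stack of size 11, so its Grundy value is 11.
The value of a disjunctive sum is the nim-sum of the parts.
Combined value = 0 ⊕ 11 = 11.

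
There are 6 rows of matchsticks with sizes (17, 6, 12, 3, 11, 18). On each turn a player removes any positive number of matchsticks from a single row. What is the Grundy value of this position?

1

Write each in binary and XOR column by column:
  10001  (17)
  00110  (6)
  01100  (12)
  00011  (3)
  01011  (11)
  10010  (18)
  -----
  00001  (1)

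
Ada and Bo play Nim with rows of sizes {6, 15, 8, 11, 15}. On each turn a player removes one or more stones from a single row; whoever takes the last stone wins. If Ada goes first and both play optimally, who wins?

Ada wins

In binary:
  0110  (6)
  1111  (15)
  1000  (8)
  1011  (11)
  1111  (15)
  ----
  0101  (5)
The nim-sum is 5 ≠ 0, so this is an N-position: the player to move can win; Ada has a winning move.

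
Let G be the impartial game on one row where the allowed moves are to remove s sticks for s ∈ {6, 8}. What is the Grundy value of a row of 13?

2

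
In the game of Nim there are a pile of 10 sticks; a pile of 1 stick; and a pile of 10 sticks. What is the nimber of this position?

1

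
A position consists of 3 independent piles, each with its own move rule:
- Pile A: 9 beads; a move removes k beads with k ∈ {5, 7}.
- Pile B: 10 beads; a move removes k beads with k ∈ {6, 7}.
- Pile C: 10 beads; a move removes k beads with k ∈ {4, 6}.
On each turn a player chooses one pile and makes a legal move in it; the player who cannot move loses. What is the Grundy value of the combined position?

0

For pile A, compute g(0), g(1), … with moves {5, 7}:
k:     0  1  2  3  4  5  6  7  8  9
g(k):  0  0  0  0  0  1  1  1  1  1
So g(9) = 1.
Build the Grundy sequence for pile B with g(k) = mex{g(k−s) : s ∈ {6, 7}, s ≤ k}:
g(0) = mex{} = 0
g(1) = mex{} = 0
g(2) = mex{} = 0
g(3) = mex{} = 0
g(4) = mex{} = 0
g(5) = mex{} = 0
g(6) = mex{0} = 1
g(7) = mex{0} = 1
g(8) = mex{0} = 1
g(9) = mex{0} = 1
g(10) = mex{0} = 1
So g(10) = 1.
For pile C, compute g(0), g(1), … with moves {4, 6}:
k:     0  1  2  3  4  5  6  7  8  9 10
g(k):  0  0  0  0  1  1  1  1  2  2  0
So g(10) = 0.
By the Sprague-Grundy theorem, the Grundy value of a sum of independent games is the XOR of the component values.
Combined value = 1 XOR 1 XOR 0 = 0.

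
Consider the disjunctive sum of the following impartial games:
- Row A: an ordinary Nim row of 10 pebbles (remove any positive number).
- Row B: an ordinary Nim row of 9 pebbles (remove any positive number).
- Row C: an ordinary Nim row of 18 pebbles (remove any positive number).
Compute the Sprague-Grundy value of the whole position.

Row A is a plain Nim row of size 10, so its Grundy value is 10.
Row B is a plain Nim row of size 9, so its Grundy value is 9.
Row C is a plain Nim row of size 18, so its Grundy value is 18.
By the Sprague-Grundy theorem, the Grundy value of a sum of independent games is the XOR of the component values.
Combined value = 10 ⊕ 9 ⊕ 18 = 17.

17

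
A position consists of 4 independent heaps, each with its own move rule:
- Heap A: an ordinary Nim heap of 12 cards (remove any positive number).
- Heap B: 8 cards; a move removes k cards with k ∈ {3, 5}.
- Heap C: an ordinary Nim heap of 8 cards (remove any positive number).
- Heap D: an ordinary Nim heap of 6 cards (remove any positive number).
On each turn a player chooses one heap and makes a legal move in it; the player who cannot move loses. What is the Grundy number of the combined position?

Heap A is a plain Nim heap of size 12, so its Grundy value is 12.
Build the Grundy sequence for heap B with g(k) = mex{g(k−s) : s ∈ {3, 5}, s ≤ k}:
g(0) = mex{} = 0
g(1) = mex{} = 0
g(2) = mex{} = 0
g(3) = mex{0} = 1
g(4) = mex{0} = 1
g(5) = mex{0} = 1
g(6) = mex{0,1} = 2
g(7) = mex{0,1} = 2
g(8) = mex{1} = 0
So g(8) = 0.
Heap C is a plain Nim heap of size 8, so its Grundy value is 8.
Heap D is a plain Nim heap of size 6, so its Grundy value is 6.
By the Sprague-Grundy theorem, the Grundy value of a sum of independent games is the XOR of the component values.
Combined value = 12 XOR 0 XOR 8 XOR 6 = 2.

2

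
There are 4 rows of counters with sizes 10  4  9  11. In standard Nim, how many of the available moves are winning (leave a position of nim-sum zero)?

Write each in binary and XOR column by column:
  1010  (10)
  0100  (4)
  1001  (9)
  1011  (11)
  ----
  1100  (12)
The overall nim-sum is X = 12. A row of size p has a winning move iff p XOR X < p (reduce it to p XOR X).
  10: 10 XOR 12 = 6 < 10 — winning move (to 6).
  4: 4 XOR 12 = 8 ≥ 4 — no move.
  9: 9 XOR 12 = 5 < 9 — winning move (to 5).
  11: 11 XOR 12 = 7 < 11 — winning move (to 7).
That gives 3 winning moves.

3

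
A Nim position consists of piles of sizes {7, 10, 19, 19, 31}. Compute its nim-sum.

Compute the nim-sum pairwise:
7 ⊕ 10 = 13
13 ⊕ 19 = 30
30 ⊕ 19 = 13
13 ⊕ 31 = 18

18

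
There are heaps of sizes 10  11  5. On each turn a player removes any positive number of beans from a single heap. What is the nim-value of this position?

4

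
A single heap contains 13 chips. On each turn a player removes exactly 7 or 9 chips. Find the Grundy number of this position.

Build the Grundy sequence with g(k) = mex{g(k−s) : s ∈ {7, 9}, s ≤ k}:
k:     0  1  2  3  4  5  6  7  8  9 10 11 12 13
g(k):  0  0  0  0  0  0  0  1  1  1  1  1  1  1
So g(13) = 1.

1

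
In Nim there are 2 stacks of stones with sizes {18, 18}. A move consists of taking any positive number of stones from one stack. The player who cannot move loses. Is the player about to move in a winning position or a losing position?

Losing position

Nim-sum: 18 ^ 18 = 0.
The nim-sum is 0, so this is a P-position: the player to move is in a losing position under optimal play.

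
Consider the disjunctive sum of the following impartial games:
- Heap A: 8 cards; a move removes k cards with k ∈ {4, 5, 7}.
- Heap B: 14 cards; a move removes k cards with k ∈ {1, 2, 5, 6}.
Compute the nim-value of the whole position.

For heap A, compute g(0), g(1), … with moves {4, 5, 7}:
g(0) = mex{} = 0
g(1) = mex{} = 0
g(2) = mex{} = 0
g(3) = mex{} = 0
g(4) = mex{0} = 1
g(5) = mex{0} = 1
g(6) = mex{0} = 1
g(7) = mex{0} = 1
g(8) = mex{0,1} = 2
So g(8) = 2.
Build the Grundy sequence for heap B with g(k) = mex{g(k−s) : s ∈ {1, 2, 5, 6}, s ≤ k}:
g(0) = mex{} = 0
g(1) = mex{0} = 1
g(2) = mex{0,1} = 2
g(3) = mex{1,2} = 0
g(4) = mex{0,2} = 1
g(5) = mex{0,1} = 2
g(6) = mex{0,1,2} = 3
g(7) = mex{1,2,3} = 0
g(8) = mex{0,2,3} = 1
g(9) = mex{0,1} = 2
g(10) = mex{1,2} = 0
g(11) = mex{0,2,3} = 1
g(12) = mex{0,1,3} = 2
g(13) = mex{0,1,2} = 3
g(14) = mex{1,2,3} = 0
So g(14) = 0.
By the Sprague-Grundy theorem, the Grundy value of a sum of independent games is the XOR of the component values.
Combined value = 2 XOR 0 = 2.

2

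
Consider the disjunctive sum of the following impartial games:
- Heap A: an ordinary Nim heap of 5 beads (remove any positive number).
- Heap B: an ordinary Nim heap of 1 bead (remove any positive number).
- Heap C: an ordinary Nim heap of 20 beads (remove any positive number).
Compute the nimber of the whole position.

16

Heap A is a plain Nim heap of size 5, so its Grundy value is 5.
Heap B is a plain Nim heap of size 1, so its Grundy value is 1.
Heap C is a plain Nim heap of size 20, so its Grundy value is 20.
By the Sprague-Grundy theorem, the Grundy value of a sum of independent games is the XOR of the component values.
Combined value = 5 XOR 1 XOR 20 = 16.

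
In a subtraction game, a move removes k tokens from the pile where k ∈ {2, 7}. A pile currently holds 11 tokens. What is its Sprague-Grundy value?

Grundy values for subtraction set {2, 7}:
g(0) = mex{} = 0
g(1) = mex{} = 0
g(2) = mex{0} = 1
g(3) = mex{0} = 1
g(4) = mex{1} = 0
g(5) = mex{1} = 0
g(6) = mex{0} = 1
g(7) = mex{0} = 1
g(8) = mex{0,1} = 2
g(9) = mex{1} = 0
g(10) = mex{1,2} = 0
g(11) = mex{0} = 1
So g(11) = 1.

1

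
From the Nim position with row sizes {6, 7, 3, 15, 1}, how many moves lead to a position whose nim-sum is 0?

Nim-sum: 6 ⊕ 7 ⊕ 3 ⊕ 15 ⊕ 1 = 12.
The overall nim-sum is X = 12. A row of size p has a winning move iff p XOR X < p (reduce it to p XOR X).
  6: 6 XOR 12 = 10 ≥ 6 — no move.
  7: 7 XOR 12 = 11 ≥ 7 — no move.
  3: 3 XOR 12 = 15 ≥ 3 — no move.
  15: 15 XOR 12 = 3 < 15 — winning move (to 3).
  1: 1 XOR 12 = 13 ≥ 1 — no move.
That gives 1 winning move.

1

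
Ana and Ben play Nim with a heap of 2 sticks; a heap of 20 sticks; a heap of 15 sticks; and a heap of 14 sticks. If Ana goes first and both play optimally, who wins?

Ana wins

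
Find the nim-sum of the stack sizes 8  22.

Nim-sum: 8 XOR 22 = 30.

30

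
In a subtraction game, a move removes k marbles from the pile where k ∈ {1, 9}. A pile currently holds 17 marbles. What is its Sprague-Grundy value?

1

Build the Grundy sequence with g(k) = mex{g(k−s) : s ∈ {1, 9}, s ≤ k}:
k:     0  1  2  3  4  5  6  7  8  9 10 11 12 13 14 15 16 17
g(k):  0  1  0  1  0  1  0  1  0  1  0  1  0  1  0  1  0  1
So g(17) = 1.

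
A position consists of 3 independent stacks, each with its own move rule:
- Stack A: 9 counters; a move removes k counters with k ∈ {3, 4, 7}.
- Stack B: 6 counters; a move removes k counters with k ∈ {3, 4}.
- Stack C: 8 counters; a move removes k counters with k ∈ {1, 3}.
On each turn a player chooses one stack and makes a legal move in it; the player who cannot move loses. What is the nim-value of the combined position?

1

Grundy values for stack A (subtraction set {3, 4, 7}):
g(0) = mex{} = 0
g(1) = mex{} = 0
g(2) = mex{} = 0
g(3) = mex{0} = 1
g(4) = mex{0} = 1
g(5) = mex{0} = 1
g(6) = mex{0,1} = 2
g(7) = mex{0,1} = 2
g(8) = mex{0,1} = 2
g(9) = mex{0,1,2} = 3
So g(9) = 3.
For stack B, compute g(0), g(1), … with moves {3, 4}:
g(0) = mex{} = 0
g(1) = mex{} = 0
g(2) = mex{} = 0
g(3) = mex{0} = 1
g(4) = mex{0} = 1
g(5) = mex{0} = 1
g(6) = mex{0,1} = 2
So g(6) = 2.
For stack C, compute g(0), g(1), … with moves {1, 3}:
k:     0  1  2  3  4  5  6  7  8
g(k):  0  1  0  1  0  1  0  1  0
So g(8) = 0.
The value of a disjunctive sum is the nim-sum of the parts.
Combined value = 3 ⊕ 2 ⊕ 0 = 1.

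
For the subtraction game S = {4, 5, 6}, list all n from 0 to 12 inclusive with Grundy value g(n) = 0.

0, 1, 2, 3, 10, 11, 12

Build the Grundy sequence with g(k) = mex{g(k−s) : s ∈ {4, 5, 6}, s ≤ k}:
k:     0  1  2  3  4  5  6  7  8  9 10 11 12
g(k):  0  0  0  0  1  1  1  1  2  2  0  0  0
The P-positions (g = 0) in 0..12 are 0, 1, 2, 3, 10, 11, 12.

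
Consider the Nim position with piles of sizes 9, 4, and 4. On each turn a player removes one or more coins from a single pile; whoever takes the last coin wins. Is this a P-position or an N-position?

Bitwise XOR of the heap sizes:
  1001  (9)
  0100  (4)
  0100  (4)
  ----
  1001  (9)
The nim-sum is 9 ≠ 0, so this is an N-position: the player to move can win.

N-position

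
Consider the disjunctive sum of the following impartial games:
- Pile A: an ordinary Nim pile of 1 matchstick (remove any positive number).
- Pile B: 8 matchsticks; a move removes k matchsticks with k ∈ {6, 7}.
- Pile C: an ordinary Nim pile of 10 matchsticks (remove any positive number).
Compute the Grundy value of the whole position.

Pile A is a plain Nim pile of size 1, so its Grundy value is 1.
For pile B, compute g(0), g(1), … with moves {6, 7}:
k:     0  1  2  3  4  5  6  7  8
g(k):  0  0  0  0  0  0  1  1  1
So g(8) = 1.
Pile C is a plain Nim pile of size 10, so its Grundy value is 10.
By the Sprague-Grundy theorem, the Grundy value of a sum of independent games is the XOR of the component values.
Combined value = 1 XOR 1 XOR 10 = 10.

10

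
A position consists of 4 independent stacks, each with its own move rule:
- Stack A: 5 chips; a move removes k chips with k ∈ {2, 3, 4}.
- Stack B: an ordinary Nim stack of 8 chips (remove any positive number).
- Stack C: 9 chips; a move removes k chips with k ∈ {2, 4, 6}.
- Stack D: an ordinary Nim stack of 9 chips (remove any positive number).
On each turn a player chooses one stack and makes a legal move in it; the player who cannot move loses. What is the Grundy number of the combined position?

3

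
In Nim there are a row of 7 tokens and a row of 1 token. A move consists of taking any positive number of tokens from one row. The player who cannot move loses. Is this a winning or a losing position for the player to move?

Nim-sum: 7 ⊕ 1 = 6.
The nim-sum is 6 ≠ 0, so this is an N-position: the player to move can win.

Winning position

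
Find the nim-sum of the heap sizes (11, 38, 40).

5

Compute the nim-sum pairwise:
11 XOR 38 = 45
45 XOR 40 = 5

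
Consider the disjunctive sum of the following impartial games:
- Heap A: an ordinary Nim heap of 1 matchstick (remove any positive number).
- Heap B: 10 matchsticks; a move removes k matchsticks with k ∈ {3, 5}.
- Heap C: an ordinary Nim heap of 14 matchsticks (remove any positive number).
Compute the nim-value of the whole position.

15

Heap A is a plain Nim heap of size 1, so its Grundy value is 1.
Grundy values for heap B (subtraction set {3, 5}):
k:     0  1  2  3  4  5  6  7  8  9 10
g(k):  0  0  0  1  1  1  2  2  0  0  0
So g(10) = 0.
Heap C is a plain Nim heap of size 14, so its Grundy value is 14.
By the Sprague-Grundy theorem, the Grundy value of a sum of independent games is the XOR of the component values.
Combined value = 1 ⊕ 0 ⊕ 14 = 15.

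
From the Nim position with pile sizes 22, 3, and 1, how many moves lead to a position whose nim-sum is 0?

1

In binary:
  10110  (22)
  00011  (3)
  00001  (1)
  -----
  10100  (20)
The overall nim-sum is X = 20. A pile of size p has a winning move iff p XOR X < p (reduce it to p XOR X).
  22: 22 XOR 20 = 2 < 22 — winning move (to 2).
  3: 3 XOR 20 = 23 ≥ 3 — no move.
  1: 1 XOR 20 = 21 ≥ 1 — no move.
That gives 1 winning move.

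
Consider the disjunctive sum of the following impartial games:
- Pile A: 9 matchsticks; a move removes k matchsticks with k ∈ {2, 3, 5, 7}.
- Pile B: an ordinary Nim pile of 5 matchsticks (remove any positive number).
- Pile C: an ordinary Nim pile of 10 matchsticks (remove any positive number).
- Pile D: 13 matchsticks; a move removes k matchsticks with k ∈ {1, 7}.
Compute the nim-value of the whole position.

Grundy values for pile A (subtraction set {2, 3, 5, 7}):
k:     0  1  2  3  4  5  6  7  8  9
g(k):  0  0  1  1  2  2  3  3  4  0
So g(9) = 0.
Pile B is a plain Nim pile of size 5, so its Grundy value is 5.
Pile C is a plain Nim pile of size 10, so its Grundy value is 10.
For pile D, compute g(0), g(1), … with moves {1, 7}:
g(0) = mex{} = 0
g(1) = mex{0} = 1
g(2) = mex{1} = 0
g(3) = mex{0} = 1
g(4) = mex{1} = 0
g(5) = mex{0} = 1
g(6) = mex{1} = 0
g(7) = mex{0} = 1
g(8) = mex{1} = 0
g(9) = mex{0} = 1
g(10) = mex{1} = 0
g(11) = mex{0} = 1
g(12) = mex{1} = 0
g(13) = mex{0} = 1
So g(13) = 1.
By the Sprague-Grundy theorem, the Grundy value of a sum of independent games is the XOR of the component values.
Combined value = 0 XOR 5 XOR 10 XOR 1 = 14.

14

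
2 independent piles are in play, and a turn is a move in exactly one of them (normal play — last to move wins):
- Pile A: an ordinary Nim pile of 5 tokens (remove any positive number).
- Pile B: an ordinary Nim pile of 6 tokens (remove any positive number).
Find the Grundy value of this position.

Pile A is a plain Nim pile of size 5, so its Grundy value is 5.
Pile B is a plain Nim pile of size 6, so its Grundy value is 6.
The value of a disjunctive sum is the nim-sum of the parts.
Combined value = 5 ⊕ 6 = 3.

3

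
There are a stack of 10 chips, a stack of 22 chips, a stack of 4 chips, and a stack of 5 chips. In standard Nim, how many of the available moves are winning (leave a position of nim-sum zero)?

1

Bitwise XOR of the heap sizes:
  01010  (10)
  10110  (22)
  00100  (4)
  00101  (5)
  -----
  11101  (29)
The overall nim-sum is X = 29. A stack of size p has a winning move iff p XOR X < p (reduce it to p XOR X).
  10: 10 XOR 29 = 23 ≥ 10 — no move.
  22: 22 XOR 29 = 11 < 22 — winning move (to 11).
  4: 4 XOR 29 = 25 ≥ 4 — no move.
  5: 5 XOR 29 = 24 ≥ 5 — no move.
That gives 1 winning move.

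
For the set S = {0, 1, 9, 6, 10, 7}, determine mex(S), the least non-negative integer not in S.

2

The values 0, 1 are all present; 2 is the first non-negative integer missing from the set.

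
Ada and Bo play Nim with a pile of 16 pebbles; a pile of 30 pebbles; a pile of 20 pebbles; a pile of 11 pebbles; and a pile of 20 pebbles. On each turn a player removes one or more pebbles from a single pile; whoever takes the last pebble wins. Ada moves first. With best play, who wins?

Ada wins

In binary:
  10000  (16)
  11110  (30)
  10100  (20)
  01011  (11)
  10100  (20)
  -----
  00101  (5)
The nim-sum is 5 ≠ 0, so this is an N-position: the player to move can win; Ada has a winning move.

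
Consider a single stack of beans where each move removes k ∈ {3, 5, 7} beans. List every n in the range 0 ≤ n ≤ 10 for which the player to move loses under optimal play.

0, 1, 2, 10

Build the Grundy sequence with g(k) = mex{g(k−s) : s ∈ {3, 5, 7}, s ≤ k}:
g(0) = mex{} = 0
g(1) = mex{} = 0
g(2) = mex{} = 0
g(3) = mex{0} = 1
g(4) = mex{0} = 1
g(5) = mex{0} = 1
g(6) = mex{0,1} = 2
g(7) = mex{0,1} = 2
g(8) = mex{0,1} = 2
g(9) = mex{0,1,2} = 3
g(10) = mex{1,2} = 0
The P-positions (g = 0) in 0..10 are 0, 1, 2, 10.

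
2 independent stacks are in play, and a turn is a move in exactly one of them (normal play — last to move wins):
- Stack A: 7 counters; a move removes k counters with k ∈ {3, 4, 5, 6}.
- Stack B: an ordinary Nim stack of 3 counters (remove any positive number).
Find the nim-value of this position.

1

Grundy values for stack A (subtraction set {3, 4, 5, 6}):
k:     0  1  2  3  4  5  6  7
g(k):  0  0  0  1  1  1  2  2
So g(7) = 2.
Stack B is a plain Nim stack of size 3, so its Grundy value is 3.
By the Sprague-Grundy theorem, the Grundy value of a sum of independent games is the XOR of the component values.
Combined value = 2 ⊕ 3 = 1.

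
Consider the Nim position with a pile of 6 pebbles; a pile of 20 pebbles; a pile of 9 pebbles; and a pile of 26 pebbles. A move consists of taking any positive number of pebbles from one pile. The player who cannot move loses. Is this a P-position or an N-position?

N-position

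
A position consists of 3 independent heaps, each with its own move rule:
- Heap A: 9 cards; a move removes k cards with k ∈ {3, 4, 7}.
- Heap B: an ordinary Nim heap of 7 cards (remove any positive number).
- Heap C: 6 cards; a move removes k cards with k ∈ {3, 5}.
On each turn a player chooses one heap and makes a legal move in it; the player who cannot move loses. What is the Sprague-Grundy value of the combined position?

6

Grundy values for heap A (subtraction set {3, 4, 7}):
k:     0  1  2  3  4  5  6  7  8  9
g(k):  0  0  0  1  1  1  2  2  2  3
So g(9) = 3.
Heap B is a plain Nim heap of size 7, so its Grundy value is 7.
Build the Grundy sequence for heap C with g(k) = mex{g(k−s) : s ∈ {3, 5}, s ≤ k}:
g(0) = mex{} = 0
g(1) = mex{} = 0
g(2) = mex{} = 0
g(3) = mex{0} = 1
g(4) = mex{0} = 1
g(5) = mex{0} = 1
g(6) = mex{0,1} = 2
So g(6) = 2.
The value of a disjunctive sum is the nim-sum of the parts.
Combined value = 3 XOR 7 XOR 2 = 6.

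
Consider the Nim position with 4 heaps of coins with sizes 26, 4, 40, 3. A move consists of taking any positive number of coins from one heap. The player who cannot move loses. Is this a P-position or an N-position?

N-position

Bitwise XOR of the heap sizes:
  011010  (26)
  000100  (4)
  101000  (40)
  000011  (3)
  ------
  110101  (53)
The nim-sum is 53 ≠ 0, so this is an N-position: the player to move can win.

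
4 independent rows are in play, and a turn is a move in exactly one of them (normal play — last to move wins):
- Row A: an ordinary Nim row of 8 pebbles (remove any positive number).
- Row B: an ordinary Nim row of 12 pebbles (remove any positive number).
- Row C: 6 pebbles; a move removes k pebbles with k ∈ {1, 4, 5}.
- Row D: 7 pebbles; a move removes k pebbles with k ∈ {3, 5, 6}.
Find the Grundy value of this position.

4

Row A is a plain Nim row of size 8, so its Grundy value is 8.
Row B is a plain Nim row of size 12, so its Grundy value is 12.
Build the Grundy sequence for row C with g(k) = mex{g(k−s) : s ∈ {1, 4, 5}, s ≤ k}:
g(0) = mex{} = 0
g(1) = mex{0} = 1
g(2) = mex{1} = 0
g(3) = mex{0} = 1
g(4) = mex{0,1} = 2
g(5) = mex{0,1,2} = 3
g(6) = mex{0,1,3} = 2
So g(6) = 2.
Build the Grundy sequence for row D with g(k) = mex{g(k−s) : s ∈ {3, 5, 6}, s ≤ k}:
k:     0  1  2  3  4  5  6  7
g(k):  0  0  0  1  1  1  2  2
So g(7) = 2.
The value of a disjunctive sum is the nim-sum of the parts.
Combined value = 8 ⊕ 12 ⊕ 2 ⊕ 2 = 4.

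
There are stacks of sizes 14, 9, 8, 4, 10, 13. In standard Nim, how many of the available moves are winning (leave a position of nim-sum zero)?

Nim-sum: 14 ⊕ 9 ⊕ 8 ⊕ 4 ⊕ 10 ⊕ 13 = 12.
The overall nim-sum is X = 12. A stack of size p has a winning move iff p XOR X < p (reduce it to p XOR X).
  14: 14 XOR 12 = 2 < 14 — winning move (to 2).
  9: 9 XOR 12 = 5 < 9 — winning move (to 5).
  8: 8 XOR 12 = 4 < 8 — winning move (to 4).
  4: 4 XOR 12 = 8 ≥ 4 — no move.
  10: 10 XOR 12 = 6 < 10 — winning move (to 6).
  13: 13 XOR 12 = 1 < 13 — winning move (to 1).
That gives 5 winning moves.

5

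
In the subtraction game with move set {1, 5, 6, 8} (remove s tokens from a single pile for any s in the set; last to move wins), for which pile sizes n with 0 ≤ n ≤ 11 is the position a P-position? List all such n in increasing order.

0, 2, 4, 11

Grundy values for subtraction set {1, 5, 6, 8}:
k:     0  1  2  3  4  5  6  7  8  9 10 11
g(k):  0  1  0  1  0  1  2  3  2  3  2  0
The P-positions (g = 0) in 0..11 are 0, 2, 4, 11.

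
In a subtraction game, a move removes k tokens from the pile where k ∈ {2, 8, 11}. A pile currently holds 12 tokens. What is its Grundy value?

Grundy values for subtraction set {2, 8, 11}:
k:     0  1  2  3  4  5  6  7  8  9 10 11 12
g(k):  0  0  1  1  0  0  1  1  2  2  0  3  1
So g(12) = 1.

1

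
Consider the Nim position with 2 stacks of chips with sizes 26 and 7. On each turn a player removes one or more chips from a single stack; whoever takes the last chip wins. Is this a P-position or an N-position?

Bitwise XOR of the heap sizes:
  11010  (26)
  00111  (7)
  -----
  11101  (29)
The nim-sum is 29 ≠ 0, so this is an N-position: the player to move can win.

N-position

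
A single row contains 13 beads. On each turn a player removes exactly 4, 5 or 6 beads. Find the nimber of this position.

0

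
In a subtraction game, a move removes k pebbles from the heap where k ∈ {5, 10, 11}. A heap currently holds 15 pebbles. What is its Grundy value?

3

Grundy values for subtraction set {5, 10, 11}:
k:     0  1  2  3  4  5  6  7  8  9 10 11 12 13 14 15
g(k):  0  0  0  0  0  1  1  1  1  1  2  2  2  2  2  3
So g(15) = 3.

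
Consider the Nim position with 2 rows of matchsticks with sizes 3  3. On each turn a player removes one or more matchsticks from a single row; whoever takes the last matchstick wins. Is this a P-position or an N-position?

Compute the nim-sum pairwise:
3 ^ 3 = 0
The nim-sum is 0, so this is a P-position: the player to move is in a losing position under optimal play.

P-position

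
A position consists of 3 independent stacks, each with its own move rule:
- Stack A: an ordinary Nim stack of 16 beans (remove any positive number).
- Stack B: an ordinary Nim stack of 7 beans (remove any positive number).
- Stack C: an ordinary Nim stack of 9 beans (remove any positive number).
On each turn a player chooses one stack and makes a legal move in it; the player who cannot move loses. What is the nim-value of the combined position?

30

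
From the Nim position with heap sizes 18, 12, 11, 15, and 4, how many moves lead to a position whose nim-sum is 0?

Compute the nim-sum pairwise:
18 ^ 12 = 30
30 ^ 11 = 21
21 ^ 15 = 26
26 ^ 4 = 30
The overall nim-sum is X = 30. A heap of size p has a winning move iff p XOR X < p (reduce it to p XOR X).
  18: 18 XOR 30 = 12 < 18 — winning move (to 12).
  12: 12 XOR 30 = 18 ≥ 12 — no move.
  11: 11 XOR 30 = 21 ≥ 11 — no move.
  15: 15 XOR 30 = 17 ≥ 15 — no move.
  4: 4 XOR 30 = 26 ≥ 4 — no move.
That gives 1 winning move.

1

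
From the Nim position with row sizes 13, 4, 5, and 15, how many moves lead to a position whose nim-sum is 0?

1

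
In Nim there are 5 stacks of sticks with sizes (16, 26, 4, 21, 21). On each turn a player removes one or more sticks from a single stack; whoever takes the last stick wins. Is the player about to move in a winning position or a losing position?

Winning position

Nim-sum: 16 ^ 26 ^ 4 ^ 21 ^ 21 = 14.
The nim-sum is 14 ≠ 0, so this is an N-position: the player to move can win.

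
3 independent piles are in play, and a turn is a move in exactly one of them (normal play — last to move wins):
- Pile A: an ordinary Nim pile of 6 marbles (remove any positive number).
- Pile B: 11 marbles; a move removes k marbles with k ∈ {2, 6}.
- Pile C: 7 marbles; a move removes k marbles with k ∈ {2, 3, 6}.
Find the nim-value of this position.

6

Pile A is a plain Nim pile of size 6, so its Grundy value is 6.
Build the Grundy sequence for pile B with g(k) = mex{g(k−s) : s ∈ {2, 6}, s ≤ k}:
k:     0  1  2  3  4  5  6  7  8  9 10 11
g(k):  0  0  1  1  0  0  1  1  0  0  1  1
So g(11) = 1.
For pile C, compute g(0), g(1), … with moves {2, 3, 6}:
g(0) = mex{} = 0
g(1) = mex{} = 0
g(2) = mex{0} = 1
g(3) = mex{0} = 1
g(4) = mex{0,1} = 2
g(5) = mex{1} = 0
g(6) = mex{0,1,2} = 3
g(7) = mex{0,2} = 1
So g(7) = 1.
By the Sprague-Grundy theorem, the Grundy value of a sum of independent games is the XOR of the component values.
Combined value = 6 XOR 1 XOR 1 = 6.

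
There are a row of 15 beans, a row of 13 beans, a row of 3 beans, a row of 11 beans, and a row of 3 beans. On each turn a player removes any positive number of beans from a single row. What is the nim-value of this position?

9

Nim-sum: 15 ⊕ 13 ⊕ 3 ⊕ 11 ⊕ 3 = 9.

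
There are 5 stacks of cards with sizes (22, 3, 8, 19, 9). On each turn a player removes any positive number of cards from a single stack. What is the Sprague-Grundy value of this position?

7

Bitwise XOR of the heap sizes:
  10110  (22)
  00011  (3)
  01000  (8)
  10011  (19)
  01001  (9)
  -----
  00111  (7)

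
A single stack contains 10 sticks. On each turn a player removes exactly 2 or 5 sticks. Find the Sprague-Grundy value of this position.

1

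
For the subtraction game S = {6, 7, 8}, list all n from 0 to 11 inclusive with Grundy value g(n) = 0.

0, 1, 2, 3, 4, 5

Grundy values for subtraction set {6, 7, 8}:
k:     0  1  2  3  4  5  6  7  8  9 10 11
g(k):  0  0  0  0  0  0  1  1  1  1  1  1
The P-positions (g = 0) in 0..11 are 0, 1, 2, 3, 4, 5.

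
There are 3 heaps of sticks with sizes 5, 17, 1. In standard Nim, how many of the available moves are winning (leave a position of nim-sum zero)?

1

Write each in binary and XOR column by column:
  00101  (5)
  10001  (17)
  00001  (1)
  -----
  10101  (21)
The overall nim-sum is X = 21. A heap of size p has a winning move iff p XOR X < p (reduce it to p XOR X).
  5: 5 XOR 21 = 16 ≥ 5 — no move.
  17: 17 XOR 21 = 4 < 17 — winning move (to 4).
  1: 1 XOR 21 = 20 ≥ 1 — no move.
That gives 1 winning move.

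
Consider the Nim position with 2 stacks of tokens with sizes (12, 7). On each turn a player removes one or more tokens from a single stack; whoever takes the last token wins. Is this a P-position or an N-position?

Compute the nim-sum pairwise:
12 XOR 7 = 11
The nim-sum is 11 ≠ 0, so this is an N-position: the player to move can win.

N-position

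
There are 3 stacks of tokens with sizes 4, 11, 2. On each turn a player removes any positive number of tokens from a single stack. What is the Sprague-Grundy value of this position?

13

Bitwise XOR of the heap sizes:
  0100  (4)
  1011  (11)
  0010  (2)
  ----
  1101  (13)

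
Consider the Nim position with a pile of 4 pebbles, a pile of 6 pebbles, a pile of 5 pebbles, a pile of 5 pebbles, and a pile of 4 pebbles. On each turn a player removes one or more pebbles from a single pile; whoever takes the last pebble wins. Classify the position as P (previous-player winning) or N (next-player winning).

Compute the nim-sum pairwise:
4 XOR 6 = 2
2 XOR 5 = 7
7 XOR 5 = 2
2 XOR 4 = 6
The nim-sum is 6 ≠ 0, so this is an N-position: the player to move can win.

N-position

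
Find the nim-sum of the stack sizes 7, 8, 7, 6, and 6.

8

Compute the nim-sum pairwise:
7 ^ 8 = 15
15 ^ 7 = 8
8 ^ 6 = 14
14 ^ 6 = 8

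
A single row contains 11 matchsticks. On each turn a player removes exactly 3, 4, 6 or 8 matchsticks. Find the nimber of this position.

Compute g(0), g(1), … for moves {3, 4, 6, 8}:
g(0) = mex{} = 0
g(1) = mex{} = 0
g(2) = mex{} = 0
g(3) = mex{0} = 1
g(4) = mex{0} = 1
g(5) = mex{0} = 1
g(6) = mex{0,1} = 2
g(7) = mex{0,1} = 2
g(8) = mex{0,1} = 2
g(9) = mex{0,1,2} = 3
g(10) = mex{0,1,2} = 3
g(11) = mex{1,2} = 0
So g(11) = 0.

0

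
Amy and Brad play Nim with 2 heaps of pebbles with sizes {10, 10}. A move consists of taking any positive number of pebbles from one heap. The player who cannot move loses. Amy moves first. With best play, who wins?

Nim-sum: 10 ⊕ 10 = 0.
The nim-sum is 0, so this is a P-position: the player to move is in a losing position under optimal play; Amy is about to move from it and so loses — Brad wins.

Brad wins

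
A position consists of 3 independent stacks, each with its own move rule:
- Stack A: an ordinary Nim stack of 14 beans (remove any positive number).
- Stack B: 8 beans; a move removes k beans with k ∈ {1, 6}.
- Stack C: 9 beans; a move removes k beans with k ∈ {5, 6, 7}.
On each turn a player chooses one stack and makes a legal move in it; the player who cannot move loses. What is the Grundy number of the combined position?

Stack A is a plain Nim stack of size 14, so its Grundy value is 14.
Grundy values for stack B (subtraction set {1, 6}):
g(0) = mex{} = 0
g(1) = mex{0} = 1
g(2) = mex{1} = 0
g(3) = mex{0} = 1
g(4) = mex{1} = 0
g(5) = mex{0} = 1
g(6) = mex{0,1} = 2
g(7) = mex{1,2} = 0
g(8) = mex{0} = 1
So g(8) = 1.
Grundy values for stack C (subtraction set {5, 6, 7}):
k:     0  1  2  3  4  5  6  7  8  9
g(k):  0  0  0  0  0  1  1  1  1  1
So g(9) = 1.
By the Sprague-Grundy theorem, the Grundy value of a sum of independent games is the XOR of the component values.
Combined value = 14 ⊕ 1 ⊕ 1 = 14.

14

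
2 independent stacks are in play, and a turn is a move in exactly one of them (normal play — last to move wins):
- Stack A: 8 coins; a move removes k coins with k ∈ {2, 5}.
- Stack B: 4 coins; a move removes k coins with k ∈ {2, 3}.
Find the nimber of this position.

2

Build the Grundy sequence for stack A with g(k) = mex{g(k−s) : s ∈ {2, 5}, s ≤ k}:
k:     0  1  2  3  4  5  6  7  8
g(k):  0  0  1  1  0  2  1  0  0
So g(8) = 0.
Build the Grundy sequence for stack B with g(k) = mex{g(k−s) : s ∈ {2, 3}, s ≤ k}:
k:     0  1  2  3  4
g(k):  0  0  1  1  2
So g(4) = 2.
The value of a disjunctive sum is the nim-sum of the parts.
Combined value = 0 XOR 2 = 2.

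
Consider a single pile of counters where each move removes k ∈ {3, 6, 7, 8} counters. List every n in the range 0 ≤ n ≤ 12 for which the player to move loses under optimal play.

0, 1, 2, 11, 12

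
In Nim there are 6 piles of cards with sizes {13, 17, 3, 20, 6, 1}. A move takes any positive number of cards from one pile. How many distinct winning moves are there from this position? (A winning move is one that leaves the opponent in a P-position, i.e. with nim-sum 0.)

Bitwise XOR of the heap sizes:
  01101  (13)
  10001  (17)
  00011  (3)
  10100  (20)
  00110  (6)
  00001  (1)
  -----
  01100  (12)
The overall nim-sum is X = 12. A pile of size p has a winning move iff p XOR X < p (reduce it to p XOR X).
  13: 13 XOR 12 = 1 < 13 — winning move (to 1).
  17: 17 XOR 12 = 29 ≥ 17 — no move.
  3: 3 XOR 12 = 15 ≥ 3 — no move.
  20: 20 XOR 12 = 24 ≥ 20 — no move.
  6: 6 XOR 12 = 10 ≥ 6 — no move.
  1: 1 XOR 12 = 13 ≥ 1 — no move.
That gives 1 winning move.

1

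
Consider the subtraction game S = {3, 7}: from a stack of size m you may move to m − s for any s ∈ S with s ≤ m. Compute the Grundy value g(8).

2

Grundy values for subtraction set {3, 7}:
g(0) = mex{} = 0
g(1) = mex{} = 0
g(2) = mex{} = 0
g(3) = mex{0} = 1
g(4) = mex{0} = 1
g(5) = mex{0} = 1
g(6) = mex{1} = 0
g(7) = mex{0,1} = 2
g(8) = mex{0,1} = 2
So g(8) = 2.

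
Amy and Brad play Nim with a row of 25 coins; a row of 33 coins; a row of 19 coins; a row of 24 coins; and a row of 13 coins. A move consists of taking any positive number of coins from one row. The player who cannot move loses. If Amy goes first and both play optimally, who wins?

Amy wins

Nim-sum: 25 ⊕ 33 ⊕ 19 ⊕ 24 ⊕ 13 = 62.
The nim-sum is 62 ≠ 0, so this is an N-position: the player to move can win; Amy has a winning move.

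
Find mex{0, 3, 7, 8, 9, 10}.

1

0 is in the set but 1 is not, so the mex is 1.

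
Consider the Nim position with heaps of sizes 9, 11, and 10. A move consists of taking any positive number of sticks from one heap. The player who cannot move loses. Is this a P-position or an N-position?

N-position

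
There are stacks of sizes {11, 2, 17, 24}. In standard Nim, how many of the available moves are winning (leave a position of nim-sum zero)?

In binary:
  01011  (11)
  00010  (2)
  10001  (17)
  11000  (24)
  -----
  00000  (0)
The nim-sum is already 0, so every move leaves a nonzero nim-sum — there are no winning moves.

0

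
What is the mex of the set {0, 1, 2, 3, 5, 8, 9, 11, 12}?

4

The values 0, 1, 2, 3 are all present; 4 is the first non-negative integer missing from the set.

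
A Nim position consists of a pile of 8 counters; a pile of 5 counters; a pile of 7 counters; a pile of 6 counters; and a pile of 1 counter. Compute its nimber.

13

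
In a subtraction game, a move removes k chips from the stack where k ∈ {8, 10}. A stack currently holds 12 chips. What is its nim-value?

Compute g(0), g(1), … for moves {8, 10}:
g(0) = mex{} = 0
g(1) = mex{} = 0
g(2) = mex{} = 0
g(3) = mex{} = 0
g(4) = mex{} = 0
g(5) = mex{} = 0
g(6) = mex{} = 0
g(7) = mex{} = 0
g(8) = mex{0} = 1
g(9) = mex{0} = 1
g(10) = mex{0} = 1
g(11) = mex{0} = 1
g(12) = mex{0} = 1
So g(12) = 1.

1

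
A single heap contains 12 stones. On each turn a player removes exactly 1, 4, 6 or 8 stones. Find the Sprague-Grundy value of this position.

Build the Grundy sequence with g(k) = mex{g(k−s) : s ∈ {1, 4, 6, 8}, s ≤ k}:
g(0) = mex{} = 0
g(1) = mex{0} = 1
g(2) = mex{1} = 0
g(3) = mex{0} = 1
g(4) = mex{0,1} = 2
g(5) = mex{1,2} = 0
g(6) = mex{0} = 1
g(7) = mex{1} = 0
g(8) = mex{0,2} = 1
g(9) = mex{0,1} = 2
g(10) = mex{0,1,2} = 3
g(11) = mex{0,1,3} = 2
g(12) = mex{1,2} = 0
So g(12) = 0.

0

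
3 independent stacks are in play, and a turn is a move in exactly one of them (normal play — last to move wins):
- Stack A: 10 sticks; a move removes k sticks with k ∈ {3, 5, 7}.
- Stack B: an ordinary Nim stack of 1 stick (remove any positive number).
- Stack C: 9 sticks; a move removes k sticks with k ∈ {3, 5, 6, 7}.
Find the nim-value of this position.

2

For stack A, compute g(0), g(1), … with moves {3, 5, 7}:
k:     0  1  2  3  4  5  6  7  8  9 10
g(k):  0  0  0  1  1  1  2  2  2  3  0
So g(10) = 0.
Stack B is a plain Nim stack of size 1, so its Grundy value is 1.
For stack C, compute g(0), g(1), … with moves {3, 5, 6, 7}:
g(0) = mex{} = 0
g(1) = mex{} = 0
g(2) = mex{} = 0
g(3) = mex{0} = 1
g(4) = mex{0} = 1
g(5) = mex{0} = 1
g(6) = mex{0,1} = 2
g(7) = mex{0,1} = 2
g(8) = mex{0,1} = 2
g(9) = mex{0,1,2} = 3
So g(9) = 3.
By the Sprague-Grundy theorem, the Grundy value of a sum of independent games is the XOR of the component values.
Combined value = 0 ⊕ 1 ⊕ 3 = 2.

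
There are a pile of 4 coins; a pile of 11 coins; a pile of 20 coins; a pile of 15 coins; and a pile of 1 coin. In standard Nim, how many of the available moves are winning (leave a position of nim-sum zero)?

1

Nim-sum: 4 ^ 11 ^ 20 ^ 15 ^ 1 = 21.
The overall nim-sum is X = 21. A pile of size p has a winning move iff p XOR X < p (reduce it to p XOR X).
  4: 4 XOR 21 = 17 ≥ 4 — no move.
  11: 11 XOR 21 = 30 ≥ 11 — no move.
  20: 20 XOR 21 = 1 < 20 — winning move (to 1).
  15: 15 XOR 21 = 26 ≥ 15 — no move.
  1: 1 XOR 21 = 20 ≥ 1 — no move.
That gives 1 winning move.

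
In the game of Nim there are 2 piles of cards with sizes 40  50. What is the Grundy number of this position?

26

Compute the nim-sum pairwise:
40 ⊕ 50 = 26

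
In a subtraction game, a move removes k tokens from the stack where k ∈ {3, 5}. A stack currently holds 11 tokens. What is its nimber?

1

Compute g(0), g(1), … for moves {3, 5}:
k:     0  1  2  3  4  5  6  7  8  9 10 11
g(k):  0  0  0  1  1  1  2  2  0  0  0  1
So g(11) = 1.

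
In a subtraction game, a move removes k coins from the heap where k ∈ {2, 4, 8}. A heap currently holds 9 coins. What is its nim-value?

1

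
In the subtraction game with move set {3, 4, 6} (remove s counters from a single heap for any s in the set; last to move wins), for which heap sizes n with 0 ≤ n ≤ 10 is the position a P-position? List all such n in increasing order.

0, 1, 2, 9, 10

Build the Grundy sequence with g(k) = mex{g(k−s) : s ∈ {3, 4, 6}, s ≤ k}:
k:     0  1  2  3  4  5  6  7  8  9 10
g(k):  0  0  0  1  1  1  2  2  2  0  0
The P-positions (g = 0) in 0..10 are 0, 1, 2, 9, 10.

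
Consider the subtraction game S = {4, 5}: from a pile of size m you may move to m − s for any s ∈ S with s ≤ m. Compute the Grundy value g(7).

1

Compute g(0), g(1), … for moves {4, 5}:
k:     0  1  2  3  4  5  6  7
g(k):  0  0  0  0  1  1  1  1
So g(7) = 1.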